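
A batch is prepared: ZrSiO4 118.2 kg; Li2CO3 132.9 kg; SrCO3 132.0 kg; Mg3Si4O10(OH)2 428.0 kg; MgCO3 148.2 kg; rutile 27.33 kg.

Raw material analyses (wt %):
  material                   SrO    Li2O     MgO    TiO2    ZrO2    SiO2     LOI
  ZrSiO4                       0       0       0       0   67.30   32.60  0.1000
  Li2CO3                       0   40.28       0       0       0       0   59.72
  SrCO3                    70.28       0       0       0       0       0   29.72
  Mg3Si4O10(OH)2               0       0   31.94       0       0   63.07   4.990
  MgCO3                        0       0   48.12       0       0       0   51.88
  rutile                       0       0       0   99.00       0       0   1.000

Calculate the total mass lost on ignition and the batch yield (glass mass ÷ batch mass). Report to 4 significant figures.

In-progress results are shown rounded to 4 significant digits within the worked lines; each numeric step holds full precision at every stage — every reported value is rounded just once — derived quantities are re-derived in exact precision (net glass mass, totals, LOI, the yield, the six compositions) using the weight values on 769.4 kg of glass, exactly as printed in the problem or answer text.
LOI of each material in turn:
  ZrSiO4: 118.2 × 0.001000 = 0.1182 kg
  Li2CO3: 132.9 × 0.5972 = 79.37 kg
  SrCO3: 132.0 × 0.2972 = 39.23 kg
  Mg3Si4O10(OH)2: 428.0 × 0.04990 = 21.36 kg
  MgCO3: 148.2 × 0.5188 = 76.89 kg
  rutile: 27.33 × 0.01000 = 0.2733 kg
Total LOI = 217.2 kg
Glass = batch − LOI = 986.6 − 217.2 = 769.4 kg

LOI loss = 217.2 kg; glass = 769.4 kg; yield = 77.98%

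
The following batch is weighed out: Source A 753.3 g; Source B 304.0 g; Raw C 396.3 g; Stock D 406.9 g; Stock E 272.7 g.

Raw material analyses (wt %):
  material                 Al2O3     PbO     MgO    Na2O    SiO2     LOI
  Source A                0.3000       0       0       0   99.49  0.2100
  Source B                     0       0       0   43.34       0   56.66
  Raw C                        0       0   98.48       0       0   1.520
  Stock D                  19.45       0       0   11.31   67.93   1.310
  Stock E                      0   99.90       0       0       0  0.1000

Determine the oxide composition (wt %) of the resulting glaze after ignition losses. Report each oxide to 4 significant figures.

Glass mass = 1948 g (batch 2133 − LOI 185.5).
Composition: Al2O3 4.179%, PbO 13.99%, MgO 20.04%, Na2O 9.127%, SiO2 52.67%

The whole derivation keeps exact precision in every operation. Mid-chain values are printed with 4-significant-figure rounding on the page. Each reported figure takes just one rounding — derived quantities, which include LOI, five oxide percentages, the yield, the totals, net glass mass, are re-derived in full float precision, exactly as printed in the problem or answer text, from the batch weights on 1948 g of glass.
Delivered oxide masses:
  Al2O3: 753.3·0.003000 + 406.9·0.1945 = 81.40 g
  PbO: 272.7·0.9990 = 272.4 g
  MgO: 396.3·0.9848 = 390.3 g
  Na2O: 304.0·0.4334 + 406.9·0.1131 = 177.8 g
  SiO2: 753.3·0.9949 + 406.9·0.6793 = 1026 g
LOI: 753.3·0.002100 + 304.0·0.5666 + 396.3·0.01520 + 406.9·0.01310 + 272.7·0.001000 = 185.5 g
Resulting glass, batch − LOI: 2133 − 185.5 = 1948 g (consistent with Σ oxide mass)
percent by weight: oxide/glass ×100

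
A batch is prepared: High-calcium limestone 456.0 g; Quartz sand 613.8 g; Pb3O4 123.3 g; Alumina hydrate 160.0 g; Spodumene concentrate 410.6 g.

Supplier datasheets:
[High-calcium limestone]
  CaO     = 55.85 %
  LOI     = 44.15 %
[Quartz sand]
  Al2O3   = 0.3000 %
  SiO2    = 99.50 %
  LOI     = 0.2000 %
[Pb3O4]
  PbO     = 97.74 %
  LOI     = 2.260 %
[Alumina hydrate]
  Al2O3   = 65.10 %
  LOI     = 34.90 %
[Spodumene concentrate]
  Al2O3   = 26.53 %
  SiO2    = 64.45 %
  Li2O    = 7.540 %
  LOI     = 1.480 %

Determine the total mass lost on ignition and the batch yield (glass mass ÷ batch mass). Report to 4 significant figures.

LOI loss = 267.3 g; glass = 1496 g; yield = 84.85%

Mid-chain values appear with 4-significant-digit rounding at each printed step — exact precision is carried from first step to last. Each reported value is rounded once only. Derived quantities, including the yield, LOI, glass mass, the totals, five oxide percentages, are rebuilt from the batch weights for 1496 g of glass at exact precision exactly as shown in problem or answer.
Material-by-material LOI:
  High-calcium limestone: 456.0 × 0.4415 = 201.3 g
  Quartz sand: 613.8 × 0.002000 = 1.228 g
  Pb3O4: 123.3 × 0.02260 = 2.787 g
  Alumina hydrate: 160.0 × 0.3490 = 55.84 g
  Spodumene concentrate: 410.6 × 0.01480 = 6.077 g
Total LOI = 267.3 g
Glass = batch − LOI = 1764 − 267.3 = 1496 g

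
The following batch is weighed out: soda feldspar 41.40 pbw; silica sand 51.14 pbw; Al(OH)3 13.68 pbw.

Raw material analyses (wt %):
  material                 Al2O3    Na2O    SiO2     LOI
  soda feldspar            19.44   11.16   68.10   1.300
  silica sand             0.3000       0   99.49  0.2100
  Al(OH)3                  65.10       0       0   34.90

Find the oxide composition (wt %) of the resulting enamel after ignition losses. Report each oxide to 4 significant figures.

Mid-chain values are printed (rounded to 4 significant digits) on the page; the working math maintains exact precision throughout. Every reported number is rounded just once — derived quantities are computed using the weight values per 100.8 pbw of glass in full precision (ignition loss, net glass mass, yield, totals, three oxide percentages) precisely as stated by problem or answer.
What the batch supplies per oxide:
  Al2O3: 41.40·0.1944 + 51.14·0.003000 + 13.68·0.6510 = 17.11 pbw
  Na2O: 41.40·0.1116 = 4.620 pbw
  SiO2: 41.40·0.6810 + 51.14·0.9949 = 79.07 pbw
LOI: 41.40·0.01300 + 51.14·0.002100 + 13.68·0.3490 = 5.420 pbw
Resulting glass, batch − LOI: 106.2 − 5.420 = 100.8 pbw (= Σ oxide masses)
wt % = 100 × oxide mass / glass mass

Glass mass = 100.8 pbw (batch 106.2 − LOI 5.420).
Composition: Al2O3 16.97%, Na2O 4.584%, SiO2 78.44%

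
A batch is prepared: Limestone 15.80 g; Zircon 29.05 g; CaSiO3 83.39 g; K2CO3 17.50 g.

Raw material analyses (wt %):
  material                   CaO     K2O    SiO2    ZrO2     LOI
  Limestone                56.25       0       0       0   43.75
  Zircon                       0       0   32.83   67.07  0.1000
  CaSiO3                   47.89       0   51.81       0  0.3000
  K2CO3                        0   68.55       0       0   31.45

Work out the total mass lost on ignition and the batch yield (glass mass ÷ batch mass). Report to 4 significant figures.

The intermediate values are displayed, with 4-significant-figure rounding, as written. Every computation maintains full float precision in every operation — exactly one rounding lands on each reported value — derived quantities, including the four compositions, the totals, LOI, net glass mass, yield, are re-derived using the weight values for 133.0 g of glass in full float precision, as written in the question or the answer.
Per-material ignition loss:
  Limestone: 15.80 × 0.4375 = 6.913 g
  Zircon: 29.05 × 0.001000 = 0.02905 g
  CaSiO3: 83.39 × 0.003000 = 0.2502 g
  K2CO3: 17.50 × 0.3145 = 5.504 g
Total LOI = 12.70 g
Glass = batch − LOI = 145.7 − 12.70 = 133.0 g

LOI loss = 12.70 g; glass = 133.0 g; yield = 91.29%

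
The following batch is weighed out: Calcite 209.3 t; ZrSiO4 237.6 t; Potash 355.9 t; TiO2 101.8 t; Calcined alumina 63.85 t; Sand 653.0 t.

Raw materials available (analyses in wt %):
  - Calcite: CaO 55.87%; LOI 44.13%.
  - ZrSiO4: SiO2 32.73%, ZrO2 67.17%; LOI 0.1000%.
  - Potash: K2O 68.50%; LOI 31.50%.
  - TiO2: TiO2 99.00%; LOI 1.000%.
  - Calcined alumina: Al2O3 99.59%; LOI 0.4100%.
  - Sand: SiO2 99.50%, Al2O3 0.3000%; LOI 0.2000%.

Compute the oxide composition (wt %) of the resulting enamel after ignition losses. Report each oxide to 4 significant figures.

Glass mass = 1414 t (batch 1621 − LOI 207.3).
Composition: K2O 17.24%, SiO2 51.44%, ZrO2 11.29%, CaO 8.269%, TiO2 7.127%, Al2O3 4.635%

In-progress results are shown (rounded to four significant figures) alongside each step — every computation maintains full float precision all the way through; a single rounding completes each reported figure; derived quantities (LOI, six oxide percentages, the yield, glass mass, the totals) are re-derived at full precision starting from the weights for 1414 t of glass, exactly as shown in the problem or the answer.
Mass of each oxide from the mix:
  K2O: 355.9·0.6850 = 243.8 t
  SiO2: 237.6·0.3273 + 653.0·0.9950 = 727.5 t
  ZrO2: 237.6·0.6717 = 159.6 t
  CaO: 209.3·0.5587 = 116.9 t
  TiO2: 101.8·0.9900 = 100.8 t
  Al2O3: 63.85·0.9959 + 653.0·0.003000 = 65.55 t
LOI: 209.3·0.4413 + 237.6·0.001000 + 355.9·0.3150 + 101.8·0.01000 + 63.85·0.004100 + 653.0·0.002000 = 207.3 t
Resulting glass, batch − LOI: 1621 − 207.3 = 1414 t (= the summed oxide contributions)
each wt % is 100 × oxide ÷ glass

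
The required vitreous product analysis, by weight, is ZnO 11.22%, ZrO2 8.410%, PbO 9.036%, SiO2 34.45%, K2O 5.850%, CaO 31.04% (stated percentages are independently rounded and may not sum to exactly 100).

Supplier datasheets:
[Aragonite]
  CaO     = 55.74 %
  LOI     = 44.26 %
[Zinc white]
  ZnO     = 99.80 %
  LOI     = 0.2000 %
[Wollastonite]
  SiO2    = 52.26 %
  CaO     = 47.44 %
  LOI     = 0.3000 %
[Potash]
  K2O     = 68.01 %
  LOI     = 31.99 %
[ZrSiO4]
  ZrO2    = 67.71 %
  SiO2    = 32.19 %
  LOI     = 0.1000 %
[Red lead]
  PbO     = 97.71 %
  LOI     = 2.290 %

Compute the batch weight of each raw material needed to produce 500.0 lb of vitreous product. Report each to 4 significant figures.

Batch per 500.0 lb vitreous product:
  Aragonite: 30.47 lb
  Zinc white: 56.21 lb
  Wollastonite: 291.3 lb
  Potash: 43.01 lb
  ZrSiO4: 62.10 lb
  Red lead: 46.24 lb
Total batch = 529.3 lb; LOI loss = 29.35 lb; yield = 94.45%

Mid-chain values are displayed rounded to four significant figures between the steps; all internal work runs at full float precision all the way through; every reported figure takes exactly one rounding; the derived quantities (the six compositions, ignition loss, the totals, the yield, glass mass) are computed from the weighed amounts per 500.0 lb of glass in full precision, as given in the problem or the answer.
Target oxide masses per 500.0 lb vitreous product:
  ZnO: 11.22% × 500.0 = 56.10 lb
  ZrO2: 8.410% × 500.0 = 42.05 lb
  PbO: 9.036% × 500.0 = 45.18 lb
  SiO2: 34.45% × 500.0 = 172.2 lb
  K2O: 5.850% × 500.0 = 29.25 lb
  CaO: 31.04% × 500.0 = 155.2 lb
Balance tally, oxide-wise, applying the batch weights above, against the basis in use (summed amounts equal target values within answer rounding):
  ZnO: 56.21·0.9980 = 56.10 lb (target 56.10 lb)
  ZrO2: 62.10·0.6771 = 42.05 lb (target 42.05 lb)
  PbO: 46.24·0.9771 = 45.18 lb (target 45.18 lb)
  SiO2: 291.3·0.5226 + 62.10·0.3219 = 172.2 lb (target 172.2 lb)
  K2O: 43.01·0.6801 = 29.25 lb (target 29.25 lb)
  CaO: 30.47·0.5574 + 291.3·0.4744 = 155.2 lb (target 155.2 lb)
Glass-mass sanity pass: whole batch net of LOI = 500.0 lb (per-oxide target masses sum to 500.0 lb; against the stated basis, 500.0 lb — deltas are rounding alone).
Batch total: Σ batch = 529.3 lb; LOI removed, Σ of batch·LOI: 29.35 lb; as yield: glass ÷ batch → 94.45%.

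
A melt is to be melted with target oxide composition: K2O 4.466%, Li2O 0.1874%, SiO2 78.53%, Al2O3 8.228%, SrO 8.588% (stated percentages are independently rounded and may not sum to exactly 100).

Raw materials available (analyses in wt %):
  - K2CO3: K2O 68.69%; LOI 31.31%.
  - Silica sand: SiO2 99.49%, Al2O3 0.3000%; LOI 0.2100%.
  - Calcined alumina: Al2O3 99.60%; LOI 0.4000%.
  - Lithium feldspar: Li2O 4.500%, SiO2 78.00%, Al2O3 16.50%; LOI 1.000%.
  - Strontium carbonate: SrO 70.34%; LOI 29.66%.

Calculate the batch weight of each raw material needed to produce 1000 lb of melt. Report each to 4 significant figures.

Batch per 1000 lb melt:
  K2CO3: 65.02 lb
  Silica sand: 756.7 lb
  Calcined alumina: 73.43 lb
  Lithium feldspar: 41.64 lb
  Strontium carbonate: 122.1 lb
Total batch = 1059 lb; LOI loss = 58.87 lb; yield = 94.44%

The whole derivation maintains exact precision at every stage; values along the way appear, rounded to 4 significant digits, as written. A single rounding finalizes each reported result. All derived quantities, including glass mass, the yield, ignition loss, the five compositions, the totals, are carried from the batch weights on 1000 lb of glass in full float precision, as they appear in question or answer.
Oxide mass targets, per 1000 lb melt:
  K2O: 4.466% × 1000 = 44.66 lb
  Li2O: 0.1874% × 1000 = 1.874 lb
  SiO2: 78.53% × 1000 = 785.3 lb
  Al2O3: 8.228% × 1000 = 82.28 lb
  SrO: 8.588% × 1000 = 85.88 lb
A balance pass over the oxides, using the reported weights, per the basis as stated (delivered sums recover each target up to rounding of the answer):
  K2O: 65.02·0.6869 = 44.66 lb (target 44.66 lb)
  Li2O: 41.64·0.04500 = 1.874 lb (target 1.874 lb)
  SiO2: 756.7·0.9949 + 41.64·0.7800 = 785.3 lb (target 785.3 lb)
  Al2O3: 756.7·0.003000 + 73.43·0.9960 + 41.64·0.1650 = 82.28 lb (target 82.28 lb)
  SrO: 122.1·0.7034 = 85.89 lb (target 85.88 lb)
Consistency of the glass mass: the batch minus its LOI: 1000 lb (the Σ of target masses is 1000 lb; against the stated basis, 1000 lb — differing by rounding only).
Whole-batch sum: Σ batch = 1059 lb; LOI loss = Σ batch·LOI = 58.87 lb; yield = glass ÷ total batch = 94.44%.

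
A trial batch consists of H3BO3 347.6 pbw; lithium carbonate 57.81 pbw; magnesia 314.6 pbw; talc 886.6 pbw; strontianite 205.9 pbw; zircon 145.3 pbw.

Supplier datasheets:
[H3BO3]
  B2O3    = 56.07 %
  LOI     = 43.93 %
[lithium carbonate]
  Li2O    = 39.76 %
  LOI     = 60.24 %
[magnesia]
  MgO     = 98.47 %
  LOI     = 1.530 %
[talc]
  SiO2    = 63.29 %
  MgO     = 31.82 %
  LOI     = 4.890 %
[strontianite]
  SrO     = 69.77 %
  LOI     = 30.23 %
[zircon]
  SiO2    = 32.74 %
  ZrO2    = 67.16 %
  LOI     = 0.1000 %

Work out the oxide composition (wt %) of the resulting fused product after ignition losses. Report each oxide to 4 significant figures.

Glass mass = 1660 pbw (batch 1958 − LOI 298.1).
Composition: SiO2 36.67%, Li2O 1.385%, B2O3 11.74%, SrO 8.655%, MgO 35.66%, ZrO2 5.879%

Intermediates appear (rounded to four significant figures) as written; each numeric step runs at exact precision through the solve. Each reported value is rounded a single time. The derived quantities, including LOI, six oxide percentages, glass mass, the yield, the totals, are computed from the weighed amounts per 1660 pbw of glass at exact precision, as set out in the problem or answer text.
Oxide-by-oxide delivered mass:
  SiO2: 886.6·0.6329 + 145.3·0.3274 = 608.7 pbw
  Li2O: 57.81·0.3976 = 22.99 pbw
  B2O3: 347.6·0.5607 = 194.9 pbw
  SrO: 205.9·0.6977 = 143.7 pbw
  MgO: 314.6·0.9847 + 886.6·0.3182 = 591.9 pbw
  ZrO2: 145.3·0.6716 = 97.58 pbw
LOI: 347.6·0.4393 + 57.81·0.6024 + 314.6·0.01530 + 886.6·0.04890 + 205.9·0.3023 + 145.3·0.001000 = 298.1 pbw
Net of LOI, the glass mass = 1958 − 298.1 = 1660 pbw (the oxide masses sum to this)
each wt % is 100 × oxide ÷ glass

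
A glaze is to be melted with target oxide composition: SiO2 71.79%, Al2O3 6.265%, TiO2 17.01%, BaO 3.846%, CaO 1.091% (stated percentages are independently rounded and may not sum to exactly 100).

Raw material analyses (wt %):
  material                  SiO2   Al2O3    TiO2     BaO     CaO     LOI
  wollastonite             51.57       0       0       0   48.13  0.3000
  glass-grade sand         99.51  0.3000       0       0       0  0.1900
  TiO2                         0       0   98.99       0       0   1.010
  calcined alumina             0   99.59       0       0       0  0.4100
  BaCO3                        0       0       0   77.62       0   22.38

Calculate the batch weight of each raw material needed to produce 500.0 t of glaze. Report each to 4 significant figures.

The working math maintains full float precision throughout. Working values are shown rounded off to 4 significant figures in the working. Each reported number is rounded a single time — derived quantities are carried starting from the weights per 500.0 t of glass in full float precision (yield, totals, LOI, net glass mass, the five compositions), as they appear in the problem or the answer.
Oxide-by-oxide targets in 500.0 t glaze:
  SiO2: 71.79% × 500.0 = 359.0 t
  Al2O3: 6.265% × 500.0 = 31.32 t
  TiO2: 17.01% × 500.0 = 85.05 t
  BaO: 3.846% × 500.0 = 19.23 t
  CaO: 1.091% × 500.0 = 5.455 t
Mass-balance tally per oxide given the weights on record, relative to the basis at hand (target by target, the sums agree up to rounding of the answer):
  SiO2: 11.33·0.5157 + 354.8·0.9951 = 358.9 t (target 359.0 t)
  Al2O3: 354.8·0.003000 + 30.39·0.9959 = 31.33 t (target 31.32 t)
  TiO2: 85.92·0.9899 = 85.05 t (target 85.05 t)
  BaO: 24.77·0.7762 = 19.23 t (target 19.23 t)
  CaO: 11.33·0.4813 = 5.453 t (target 5.455 t)
Mass balance on the glass: batch total minus LOI = 500.0 t (targets for the oxides total 500.0 t; basis as stated: 500.0 t — differing by rounding only).
Batch total: Σ batch = 507.2 t; LOI loss = Σ batch·LOI = 7.244 t; yield, glass over the total, = 98.57%.

Batch per 500.0 t glaze:
  wollastonite: 11.33 t
  glass-grade sand: 354.8 t
  TiO2: 85.92 t
  calcined alumina: 30.39 t
  BaCO3: 24.77 t
Total batch = 507.2 t; LOI loss = 7.244 t; yield = 98.57%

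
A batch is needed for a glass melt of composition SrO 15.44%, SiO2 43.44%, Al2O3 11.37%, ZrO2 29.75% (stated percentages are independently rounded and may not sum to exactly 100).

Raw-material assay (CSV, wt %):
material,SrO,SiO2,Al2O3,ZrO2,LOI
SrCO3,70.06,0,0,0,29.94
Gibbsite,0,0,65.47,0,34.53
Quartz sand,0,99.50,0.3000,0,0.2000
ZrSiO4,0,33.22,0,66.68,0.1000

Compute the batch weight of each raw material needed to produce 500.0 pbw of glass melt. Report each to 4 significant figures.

All arithmetic holds exact precision all the way through — intermediates are shown (rounded to 4 significant figures) in the working. Each reported value takes a single rounding; all derived quantities, including the four compositions, the yield, the totals, glass mass, ignition loss, are recomputed from the batch weights for 500.0 pbw of glass at full precision as they appear in the problem or the answer.
Target masses of each oxide per 500.0 pbw glass melt:
  SrO: 15.44% × 500.0 = 77.20 pbw
  SiO2: 43.44% × 500.0 = 217.2 pbw
  Al2O3: 11.37% × 500.0 = 56.85 pbw
  ZrO2: 29.75% × 500.0 = 148.8 pbw
Sums-versus-targets review working from each reported weight, per the basis as stated (delivered sums recover each target within answer rounding):
  SrO: 110.2·0.7006 = 77.21 pbw (target 77.20 pbw)
  SiO2: 143.8·0.9950 + 223.1·0.3322 = 217.2 pbw (target 217.2 pbw)
  Al2O3: 86.17·0.6547 + 143.8·0.003000 = 56.85 pbw (target 56.85 pbw)
  ZrO2: 223.1·0.6668 = 148.8 pbw (target 148.8 pbw)
Auditing the glass mass value: batch Σ − ignition loss = 500.0 pbw (summing oxide targets gives 500.0 pbw; against the stated basis, 500.0 pbw — rounding explains the deltas).
Adding the batch up: Σ batch = 563.3 pbw; loss to ignition Σ batch·LOI = 63.26 pbw; yield: glass divided by total = 88.77%.

Batch per 500.0 pbw glass melt:
  SrCO3: 110.2 pbw
  Gibbsite: 86.17 pbw
  Quartz sand: 143.8 pbw
  ZrSiO4: 223.1 pbw
Total batch = 563.3 pbw; LOI loss = 63.26 pbw; yield = 88.77%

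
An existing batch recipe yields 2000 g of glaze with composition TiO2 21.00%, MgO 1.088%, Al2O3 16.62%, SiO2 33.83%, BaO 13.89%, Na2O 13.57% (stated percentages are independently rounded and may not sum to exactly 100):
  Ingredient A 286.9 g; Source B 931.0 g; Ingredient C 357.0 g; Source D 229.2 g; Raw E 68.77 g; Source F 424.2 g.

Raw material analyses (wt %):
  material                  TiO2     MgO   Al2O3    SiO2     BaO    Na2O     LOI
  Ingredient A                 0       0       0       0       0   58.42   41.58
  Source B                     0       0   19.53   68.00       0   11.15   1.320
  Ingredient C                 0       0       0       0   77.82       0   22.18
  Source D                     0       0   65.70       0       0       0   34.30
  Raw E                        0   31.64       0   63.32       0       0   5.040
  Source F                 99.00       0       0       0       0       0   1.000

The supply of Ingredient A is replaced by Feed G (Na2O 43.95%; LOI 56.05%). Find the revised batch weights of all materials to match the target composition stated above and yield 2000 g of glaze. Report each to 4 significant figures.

Revised batch per 2000 g glaze:
  Feed G: 381.3 g
  Source B: 931.0 g
  Ingredient C: 357.0 g
  Source D: 229.2 g
  Raw E: 68.77 g
  Source F: 424.2 g
Total batch = 2391 g; LOI loss = 391.5 g

All arithmetic carries exact precision from first step to last. Values along the way appear (rounded to four significant digits) in the printout. Each reported value takes a single rounding. All derived quantities are computed in full precision (net glass mass, ignition loss, six oxide percentages, totals, yield) from the weighed amounts on 2000 g of glass, as quoted within question or answer.
Per-oxide target masses for 2000 g glaze:
  TiO2: 21.00% × 2000 = 420.0 g
  MgO: 1.088% × 2000 = 21.76 g
  Al2O3: 16.62% × 2000 = 332.4 g
  SiO2: 33.83% × 2000 = 676.6 g
  BaO: 13.89% × 2000 = 277.8 g
  Na2O: 13.57% × 2000 = 271.4 g
Per-oxide balance check on the weights just shown, at the basis given (target by target, the sums agree given rounding of the digits):
  TiO2: 424.2·0.9900 = 420.0 g (target 420.0 g)
  MgO: 68.77·0.3164 = 21.76 g (target 21.76 g)
  Al2O3: 931.0·0.1953 + 229.2·0.6570 = 332.4 g (target 332.4 g)
  SiO2: 931.0·0.6800 + 68.77·0.6332 = 676.6 g (target 676.6 g)
  BaO: 357.0·0.7782 = 277.8 g (target 277.8 g)
  Na2O: 381.3·0.4395 + 931.0·0.1115 = 271.4 g (target 271.4 g)
Auditing the glass mass value: total batch − LOI = 2000 g (the targets, summed, come to 2000 g; stated basis 2000 g — rounding explains the deltas).
Whole-batch sum: Σ batch = 2391 g; Σ batch·LOI gives LOI loss = 391.5 g; yield, glass over the total, = 83.63%.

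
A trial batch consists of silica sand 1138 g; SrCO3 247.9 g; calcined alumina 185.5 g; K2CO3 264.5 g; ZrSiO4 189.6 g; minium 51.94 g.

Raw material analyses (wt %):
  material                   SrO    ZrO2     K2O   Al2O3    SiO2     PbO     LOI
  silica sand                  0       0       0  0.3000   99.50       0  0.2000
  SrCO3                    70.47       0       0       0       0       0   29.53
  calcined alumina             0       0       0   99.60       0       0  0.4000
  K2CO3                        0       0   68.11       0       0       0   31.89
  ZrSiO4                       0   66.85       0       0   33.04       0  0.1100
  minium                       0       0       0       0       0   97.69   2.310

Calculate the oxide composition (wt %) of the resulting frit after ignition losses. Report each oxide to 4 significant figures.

Values along the way are shown (rounded to four significant figures) at each printed step. All arithmetic carries exact precision at each step. Each reported value sees exactly one rounding — derived quantities, including glass mass, the yield, ignition loss, totals, the six compositions, are computed using the weight values at 1915 g of glass at full float precision, exactly as shown in question or answer.
Per-oxide mass from batch:
  SrO: 247.9·0.7047 = 174.7 g
  ZrO2: 189.6·0.6685 = 126.7 g
  K2O: 264.5·0.6811 = 180.2 g
  Al2O3: 1138·0.003000 + 185.5·0.9960 = 188.2 g
  SiO2: 1138·0.9950 + 189.6·0.3304 = 1195 g
  PbO: 51.94·0.9769 = 50.74 g
LOI: 1138·0.002000 + 247.9·0.2953 + 185.5·0.004000 + 264.5·0.3189 + 189.6·0.001100 + 51.94·0.02310 = 162.0 g
The glass mass, total less LOI, = 2077 − 162.0 = 1915 g (equal to the oxide-mass sum)
percent by weight: oxide/glass ×100

Glass mass = 1915 g (batch 2077 − LOI 162.0).
Composition: SrO 9.120%, ZrO2 6.617%, K2O 9.405%, Al2O3 9.824%, SiO2 62.38%, PbO 2.649%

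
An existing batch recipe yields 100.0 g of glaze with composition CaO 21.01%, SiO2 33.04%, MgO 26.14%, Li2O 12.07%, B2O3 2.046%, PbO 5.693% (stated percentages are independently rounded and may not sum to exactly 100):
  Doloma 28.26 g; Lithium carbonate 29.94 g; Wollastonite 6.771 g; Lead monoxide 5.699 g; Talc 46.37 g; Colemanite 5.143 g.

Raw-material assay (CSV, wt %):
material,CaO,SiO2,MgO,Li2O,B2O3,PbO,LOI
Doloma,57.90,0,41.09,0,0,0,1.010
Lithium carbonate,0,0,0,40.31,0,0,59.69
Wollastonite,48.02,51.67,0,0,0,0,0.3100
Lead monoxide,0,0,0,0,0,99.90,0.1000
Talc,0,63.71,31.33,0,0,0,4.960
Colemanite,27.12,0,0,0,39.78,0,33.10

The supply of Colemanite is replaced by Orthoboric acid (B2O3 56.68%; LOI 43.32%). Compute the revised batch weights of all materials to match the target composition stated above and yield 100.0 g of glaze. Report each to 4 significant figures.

Revised batch per 100.0 g glaze:
  Doloma: 29.29 g
  Lithium carbonate: 29.94 g
  Wollastonite: 8.435 g
  Lead monoxide: 5.699 g
  Talc: 45.02 g
  Orthoboric acid: 3.610 g
Total batch = 122.0 g; LOI loss = 22.00 g

The intermediate values appear, with 4-significant-digit rounding, on the page; full float precision is kept end to end — exactly one rounding goes into each reported value; derived quantities are rebuilt from the batch weights on 100.0 g of glass at exact precision (totals, yield, net glass mass, LOI, the six compositions), as quoted within the problem or answer text.
Target masses of each oxide per 100.0 g glaze:
  CaO: 21.01% × 100.0 = 21.01 g
  SiO2: 33.04% × 100.0 = 33.04 g
  MgO: 26.14% × 100.0 = 26.14 g
  Li2O: 12.07% × 100.0 = 12.07 g
  B2O3: 2.046% × 100.0 = 2.046 g
  PbO: 5.693% × 100.0 = 5.693 g
Sums-versus-targets review working from each reported weight, relative to the basis at hand (summed amounts equal target values inside rounding margins):
  CaO: 29.29·0.5790 + 8.435·0.4802 = 21.01 g (target 21.01 g)
  SiO2: 8.435·0.5167 + 45.02·0.6371 = 33.04 g (target 33.04 g)
  MgO: 29.29·0.4109 + 45.02·0.3133 = 26.14 g (target 26.14 g)
  Li2O: 29.94·0.4031 = 12.07 g (target 12.07 g)
  B2O3: 3.610·0.5668 = 2.046 g (target 2.046 g)
  PbO: 5.699·0.9990 = 5.693 g (target 5.693 g)
Mass balance on the glass: whole batch net of LOI = 100.0 g (the targets, summed, come to 100.0 g; stated basis 100.0 g — gaps are rounding artifacts).
Batch grand total — Σ batch = 122.0 g; the LOI term Σ batch·LOI equals 22.00 g; as yield: glass ÷ batch → 81.97%.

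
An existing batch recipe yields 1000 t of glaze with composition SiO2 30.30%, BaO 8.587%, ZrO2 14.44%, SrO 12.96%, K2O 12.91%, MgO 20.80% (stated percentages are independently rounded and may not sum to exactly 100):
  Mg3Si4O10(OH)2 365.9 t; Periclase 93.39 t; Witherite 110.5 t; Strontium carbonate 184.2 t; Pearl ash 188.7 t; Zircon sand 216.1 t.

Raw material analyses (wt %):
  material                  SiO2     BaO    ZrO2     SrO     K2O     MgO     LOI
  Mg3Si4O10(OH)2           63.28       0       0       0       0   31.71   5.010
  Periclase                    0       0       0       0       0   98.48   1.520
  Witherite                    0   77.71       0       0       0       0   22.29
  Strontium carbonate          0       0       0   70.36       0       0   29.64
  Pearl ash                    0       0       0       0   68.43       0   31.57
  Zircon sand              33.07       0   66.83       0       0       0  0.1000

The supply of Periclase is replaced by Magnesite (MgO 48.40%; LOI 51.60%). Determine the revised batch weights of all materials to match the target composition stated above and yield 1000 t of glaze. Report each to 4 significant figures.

Values along the way are shown, rounded to four significant figures, in the working. All arithmetic holds full float precision in all steps; every reported number receives exactly one rounding; derived quantities, which include yield, LOI, totals, six oxide percentages, glass mass, are rebuilt in full precision, exactly as printed in question or answer, from the batch weights on 1000 t of glass.
Oxide mass targets, per 1000 t glaze:
  SiO2: 30.30% × 1000 = 303.0 t
  BaO: 8.587% × 1000 = 85.87 t
  ZrO2: 14.44% × 1000 = 144.4 t
  SrO: 12.96% × 1000 = 129.6 t
  K2O: 12.91% × 1000 = 129.1 t
  MgO: 20.80% × 1000 = 208.0 t
Checking each oxide sum using the reported weights, per the basis as stated (every target is met by its sum inside rounding margins):
  SiO2: 365.9·0.6328 + 216.1·0.3307 = 303.0 t (target 303.0 t)
  BaO: 110.5·0.7771 = 85.87 t (target 85.87 t)
  ZrO2: 216.1·0.6683 = 144.4 t (target 144.4 t)
  SrO: 184.2·0.7036 = 129.6 t (target 129.6 t)
  K2O: 188.7·0.6843 = 129.1 t (target 129.1 t)
  MgO: 365.9·0.3171 + 190.0·0.4840 = 208.0 t (target 208.0 t)
Auditing the glass mass value: total batch − LOI = 1000 t (per-oxide target masses sum to 1000 t; versus the stated basis of 1000 t — differing by rounding only).
Whole-batch sum: Σ batch = 1255 t; Σ batch·LOI gives LOI loss = 255.4 t; yield: glass divided by total = 79.66%.

Revised batch per 1000 t glaze:
  Mg3Si4O10(OH)2: 365.9 t
  Magnesite: 190.0 t
  Witherite: 110.5 t
  Strontium carbonate: 184.2 t
  Pearl ash: 188.7 t
  Zircon sand: 216.1 t
Total batch = 1255 t; LOI loss = 255.4 t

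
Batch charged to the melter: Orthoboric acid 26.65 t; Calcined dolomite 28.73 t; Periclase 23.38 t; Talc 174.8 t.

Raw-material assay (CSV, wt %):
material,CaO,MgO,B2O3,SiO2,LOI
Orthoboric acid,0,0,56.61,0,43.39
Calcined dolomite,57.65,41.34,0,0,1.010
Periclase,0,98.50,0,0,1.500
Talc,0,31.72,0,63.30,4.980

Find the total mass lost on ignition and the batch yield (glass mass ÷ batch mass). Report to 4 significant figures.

In-progress results appear, rounded to 4 significant figures, at each printed step. Each numeric step keeps full precision at every stage — each reported number includes exactly one rounding. All derived quantities are recomputed in full float precision (totals, LOI, the yield, the four compositions, glass mass) using the weight values on 232.7 t of glass, exactly as shown in problem or answer.
LOI of each material in turn:
  Orthoboric acid: 26.65 × 0.4339 = 11.56 t
  Calcined dolomite: 28.73 × 0.01010 = 0.2902 t
  Periclase: 23.38 × 0.01500 = 0.3507 t
  Talc: 174.8 × 0.04980 = 8.705 t
Total LOI = 20.91 t
Glass = batch − LOI = 253.6 − 20.91 = 232.7 t

LOI loss = 20.91 t; glass = 232.7 t; yield = 91.75%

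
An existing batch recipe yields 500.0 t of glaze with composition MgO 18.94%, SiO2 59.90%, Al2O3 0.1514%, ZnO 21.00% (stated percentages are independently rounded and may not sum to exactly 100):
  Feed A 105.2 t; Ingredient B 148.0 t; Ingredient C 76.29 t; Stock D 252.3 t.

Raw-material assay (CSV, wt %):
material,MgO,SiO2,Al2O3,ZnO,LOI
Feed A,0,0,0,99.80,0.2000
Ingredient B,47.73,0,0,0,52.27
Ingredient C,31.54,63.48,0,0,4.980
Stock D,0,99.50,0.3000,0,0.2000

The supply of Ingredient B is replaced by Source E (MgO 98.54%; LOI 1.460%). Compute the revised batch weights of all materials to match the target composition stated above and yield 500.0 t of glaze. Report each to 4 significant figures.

The whole derivation carries exact precision at all times. Values along the way are displayed rounded to four significant digits when written out; a single rounding yields each reported value. The derived quantities, which include the four compositions, ignition loss, net glass mass, the totals, the yield, are computed at full precision, exactly as shown in problem or answer, from the batch weights per 500.0 t of glass.
Per-oxide target masses for 500.0 t glaze:
  MgO: 18.94% × 500.0 = 94.70 t
  SiO2: 59.90% × 500.0 = 299.5 t
  Al2O3: 0.1514% × 500.0 = 0.7570 t
  ZnO: 21.00% × 500.0 = 105.0 t
Sums-versus-targets review applying the batch weights above, relative to the basis at hand (delivered sums recover each target exact up to rounding of places):
  MgO: 71.69·0.9854 + 76.29·0.3154 = 94.71 t (target 94.70 t)
  SiO2: 76.29·0.6348 + 252.3·0.9950 = 299.5 t (target 299.5 t)
  Al2O3: 252.3·0.003000 = 0.7569 t (target 0.7570 t)
  ZnO: 105.2·0.9980 = 105.0 t (target 105.0 t)
Glass-mass sanity pass: total batch − LOI = 499.9 t (the targets, summed, come to 500.0 t; with the basis standing at 500.0 t — a pure rounding effect).
Whole-batch sum: Σ batch = 505.5 t; Σ batch·LOI gives LOI loss = 5.561 t; yield = glass ÷ total batch = 98.90%.

Revised batch per 500.0 t glaze:
  Feed A: 105.2 t
  Source E: 71.69 t
  Ingredient C: 76.29 t
  Stock D: 252.3 t
Total batch = 505.5 t; LOI loss = 5.561 t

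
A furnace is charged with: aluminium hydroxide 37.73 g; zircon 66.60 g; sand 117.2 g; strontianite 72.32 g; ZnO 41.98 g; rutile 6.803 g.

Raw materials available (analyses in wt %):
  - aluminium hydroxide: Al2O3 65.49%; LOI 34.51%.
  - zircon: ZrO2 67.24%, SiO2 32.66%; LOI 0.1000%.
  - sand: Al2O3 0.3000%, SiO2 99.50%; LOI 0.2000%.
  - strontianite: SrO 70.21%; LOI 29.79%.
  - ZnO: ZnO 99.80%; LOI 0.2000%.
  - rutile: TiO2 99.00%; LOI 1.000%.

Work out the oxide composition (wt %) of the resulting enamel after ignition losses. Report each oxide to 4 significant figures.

Mid-chain values are printed rounded off to 4 significant digits within the worked lines. All arithmetic runs at full precision through every step. Each reported number sees exactly one rounding — derived quantities, which include the six compositions, net glass mass, totals, yield, ignition loss, are recomputed at full precision, as given in the question or the answer, using the weight values for 307.6 g of glass.
Oxide-by-oxide delivered mass:
  Al2O3: 37.73·0.6549 + 117.2·0.003000 = 25.06 g
  SrO: 72.32·0.7021 = 50.78 g
  ZrO2: 66.60·0.6724 = 44.78 g
  TiO2: 6.803·0.9900 = 6.735 g
  SiO2: 66.60·0.3266 + 117.2·0.9950 = 138.4 g
  ZnO: 41.98·0.9980 = 41.90 g
LOI: 37.73·0.3451 + 66.60·0.001000 + 117.2·0.002000 + 72.32·0.2979 + 41.98·0.002000 + 6.803·0.01000 = 35.02 g
The glass mass, total less LOI, = 342.6 − 35.02 = 307.6 g (= Σ oxide masses)
each wt % is 100 × oxide ÷ glass

Glass mass = 307.6 g (batch 342.6 − LOI 35.02).
Composition: Al2O3 8.147%, SrO 16.51%, ZrO2 14.56%, TiO2 2.189%, SiO2 44.98%, ZnO 13.62%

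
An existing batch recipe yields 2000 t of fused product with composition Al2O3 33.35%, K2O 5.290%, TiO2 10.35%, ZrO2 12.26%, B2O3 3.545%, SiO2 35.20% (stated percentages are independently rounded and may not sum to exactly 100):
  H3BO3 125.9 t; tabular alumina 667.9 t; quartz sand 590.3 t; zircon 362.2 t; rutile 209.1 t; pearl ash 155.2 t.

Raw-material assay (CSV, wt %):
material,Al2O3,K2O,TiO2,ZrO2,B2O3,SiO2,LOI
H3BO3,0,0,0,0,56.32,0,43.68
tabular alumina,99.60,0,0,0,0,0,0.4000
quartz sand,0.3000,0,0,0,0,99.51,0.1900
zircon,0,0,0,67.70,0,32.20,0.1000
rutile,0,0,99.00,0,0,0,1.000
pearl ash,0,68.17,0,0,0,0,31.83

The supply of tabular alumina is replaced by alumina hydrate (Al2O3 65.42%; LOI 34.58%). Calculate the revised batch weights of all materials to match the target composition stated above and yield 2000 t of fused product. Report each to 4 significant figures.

Revised batch per 2000 t fused product:
  H3BO3: 125.9 t
  alumina hydrate: 1017 t
  quartz sand: 590.3 t
  zircon: 362.2 t
  rutile: 209.1 t
  pearl ash: 155.2 t
Total batch = 2460 t; LOI loss = 459.6 t

Every computation carries full precision throughout. Values along the way appear, rounded to 4 significant digits, in the working; a single rounding completes each reported result; the derived quantities are rebuilt starting from the weights per 2000 t of glass at full precision (ignition loss, totals, the yield, net glass mass, six oxide percentages), precisely as stated by the problem or answer text.
Target masses of each oxide per 2000 t fused product:
  Al2O3: 33.35% × 2000 = 667.0 t
  K2O: 5.290% × 2000 = 105.8 t
  TiO2: 10.35% × 2000 = 207.0 t
  ZrO2: 12.26% × 2000 = 245.2 t
  B2O3: 3.545% × 2000 = 70.90 t
  SiO2: 35.20% × 2000 = 704.0 t
Checking each oxide sum applying the batch weights above, against the basis in use (sum by sum, the targets are met modulo rounding of the values):
  Al2O3: 1017·0.6542 + 590.3·0.003000 = 667.1 t (target 667.0 t)
  K2O: 155.2·0.6817 = 105.8 t (target 105.8 t)
  TiO2: 209.1·0.9900 = 207.0 t (target 207.0 t)
  ZrO2: 362.2·0.6770 = 245.2 t (target 245.2 t)
  B2O3: 125.9·0.5632 = 70.91 t (target 70.90 t)
  SiO2: 590.3·0.9951 + 362.2·0.3220 = 704.0 t (target 704.0 t)
Mass balance on the glass: Σ batch − LOI loss = 2000 t (targets for the oxides total 2000 t; stated basis 2000 t — rounding explains the deltas).
Total batch = Σ batch = 2460 t; Σ batch·LOI gives LOI loss = 459.6 t; yield, glass over the total, = 81.31%.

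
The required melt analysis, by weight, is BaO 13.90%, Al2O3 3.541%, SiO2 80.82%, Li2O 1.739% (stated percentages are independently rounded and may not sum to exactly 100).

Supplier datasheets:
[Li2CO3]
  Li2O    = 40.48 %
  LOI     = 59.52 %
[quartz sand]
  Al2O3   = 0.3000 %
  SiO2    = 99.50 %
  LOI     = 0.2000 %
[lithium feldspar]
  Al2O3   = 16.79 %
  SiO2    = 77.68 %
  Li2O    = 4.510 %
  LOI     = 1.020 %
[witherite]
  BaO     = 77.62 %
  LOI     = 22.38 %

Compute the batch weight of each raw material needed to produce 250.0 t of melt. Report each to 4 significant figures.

Batch per 250.0 t melt:
  Li2CO3: 5.192 t
  quartz sand: 164.2 t
  lithium feldspar: 49.79 t
  witherite: 44.77 t
Total batch = 264.0 t; LOI loss = 13.95 t; yield = 94.72%

The working math carries full float precision through the solve; the intermediate values are displayed rounded to 4 significant digits at each printed step — each reported value undergoes a single rounding. All derived quantities, which include the totals, the four compositions, the yield, LOI, net glass mass, are computed in full float precision, precisely as stated by the problem or the answer, starting from the weights for 250.0 t of glass.
The oxide mass targets at 250.0 t melt:
  BaO: 13.90% × 250.0 = 34.75 t
  Al2O3: 3.541% × 250.0 = 8.852 t
  SiO2: 80.82% × 250.0 = 202.0 t
  Li2O: 1.739% × 250.0 = 4.348 t
Oxide-by-oxide audit from the weights as reported, at the basis given (summed amounts equal target values exact up to rounding of places):
  BaO: 44.77·0.7762 = 34.75 t (target 34.75 t)
  Al2O3: 164.2·0.003000 + 49.79·0.1679 = 8.852 t (target 8.852 t)
  SiO2: 164.2·0.9950 + 49.79·0.7768 = 202.1 t (target 202.0 t)
  Li2O: 5.192·0.4048 + 49.79·0.04510 = 4.347 t (target 4.348 t)
Consistency of the glass mass: total batch − LOI = 250.0 t (per-oxide target masses sum to 250.0 t; with the basis standing at 250.0 t — a pure rounding effect).
Whole-batch sum: Σ batch = 264.0 t; LOI loss = Σ batch·LOI = 13.95 t; glass ÷ batch gives a yield of 94.72%.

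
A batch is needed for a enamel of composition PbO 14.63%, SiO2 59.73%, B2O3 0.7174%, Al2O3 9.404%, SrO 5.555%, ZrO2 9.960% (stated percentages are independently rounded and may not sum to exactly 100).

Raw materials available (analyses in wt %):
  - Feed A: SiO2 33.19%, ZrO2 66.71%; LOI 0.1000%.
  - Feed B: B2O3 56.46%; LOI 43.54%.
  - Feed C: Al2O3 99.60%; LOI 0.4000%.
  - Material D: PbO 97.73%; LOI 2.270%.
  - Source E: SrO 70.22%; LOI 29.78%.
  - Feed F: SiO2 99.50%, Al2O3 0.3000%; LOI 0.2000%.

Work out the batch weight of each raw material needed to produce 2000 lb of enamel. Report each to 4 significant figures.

Mid-chain values are printed with 4-significant-digit rounding in the working; each numeric step maintains full precision end to end — each reported figure is rounded a single time. The derived quantities, which include ignition loss, totals, six oxide percentages, net glass mass, the yield, are computed at full precision, as written in the question or the answer, starting from the weights at 2000 lb of glass.
Target oxide masses per 2000 lb enamel:
  PbO: 14.63% × 2000 = 292.6 lb
  SiO2: 59.73% × 2000 = 1195 lb
  B2O3: 0.7174% × 2000 = 14.35 lb
  Al2O3: 9.404% × 2000 = 188.1 lb
  SrO: 5.555% × 2000 = 111.1 lb
  ZrO2: 9.960% × 2000 = 199.2 lb
Oxide-by-oxide audit given the weights on record, versus the basis set out (summed amounts equal target values within answer rounding):
  PbO: 299.4·0.9773 = 292.6 lb (target 292.6 lb)
  SiO2: 298.6·0.3319 + 1101·0.9950 = 1195 lb (target 1195 lb)
  B2O3: 25.41·0.5646 = 14.35 lb (target 14.35 lb)
  Al2O3: 185.5·0.9960 + 1101·0.003000 = 188.1 lb (target 188.1 lb)
  SrO: 158.2·0.7022 = 111.1 lb (target 111.1 lb)
  ZrO2: 298.6·0.6671 = 199.2 lb (target 199.2 lb)
Glass-mass closure: batch total minus LOI = 2000 lb (oxide target masses add up to 2000 lb; against the stated basis, 2000 lb — rounding explains the deltas).
Total batch = Σ batch = 2068 lb; ignition loss, Σ(batch × LOI) = 68.21 lb; yield = glass ÷ total batch = 96.70%.

Batch per 2000 lb enamel:
  Feed A: 298.6 lb
  Feed B: 25.41 lb
  Feed C: 185.5 lb
  Material D: 299.4 lb
  Source E: 158.2 lb
  Feed F: 1101 lb
Total batch = 2068 lb; LOI loss = 68.21 lb; yield = 96.70%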